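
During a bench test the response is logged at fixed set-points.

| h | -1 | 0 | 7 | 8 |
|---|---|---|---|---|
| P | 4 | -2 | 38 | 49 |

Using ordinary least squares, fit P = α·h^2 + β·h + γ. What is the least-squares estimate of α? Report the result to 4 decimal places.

α = 1.0625

Entries of AᵀA: Σh^2·h^2 = 6498, Σh^2·h = 854, Σh^2 = 114, Σh·h = 114, Σh = 14, Σ1 = 4.
Moment sums: Σh^2·P = 5002, Σh·P = 654, ΣP = 89.
AᵀA·[α, β, γ]ᵀ = AᵀP becomes [[6498, 854, 114]; [854, 114, 14]; [114, 14, 4]]·[α, β, γ]ᵀ = [5002, 654, 89]ᵀ.
Row-reducing yields α = 17/16, β = -451/208, γ = -23/52.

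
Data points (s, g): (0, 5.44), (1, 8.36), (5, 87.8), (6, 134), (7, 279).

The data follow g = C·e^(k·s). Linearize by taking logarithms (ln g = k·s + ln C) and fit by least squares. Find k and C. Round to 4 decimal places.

Taking logs, ln g = k·s + ln C, so regress ln g on s.
XᵀX = [[111.0000, 19.0000]; [19.0000, 5]], rhs = [93.3043, 18.8214]ᵀ  (here Σs = 19.0000, Σ(s)² = 111.0000, Σln g = 18.8214, Σs·ln g = 93.3043).
Slope k = (n·Σs·ln g − Σs·Σln g)/(n·Σ(s)² − (Σs)²) = (5·93.3043 − 19.0000·18.8214)/194.0000 = 0.56142; ln C = (Σln g − k·Σs)/n = 1.63087, so C = exp(1.63087) = 5.10831.

k = 0.5614, C = 5.1083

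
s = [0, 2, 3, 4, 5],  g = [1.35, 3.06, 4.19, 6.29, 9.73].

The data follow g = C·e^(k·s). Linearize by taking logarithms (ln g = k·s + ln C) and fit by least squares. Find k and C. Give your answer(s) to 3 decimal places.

Linearized form: ln g = k·s + ln C. From the 5 transformed points,
Over the data: Σs = 14.0000, Σ(s)² = 54.0000, Σln g = 6.9654, Σs·ln g = 25.2668.
Normal system: [[54.0000, 14.0000]; [14.0000, 5]]·[k, ln C]ᵀ = [25.2668, 6.9654]ᵀ.
Solving (det = 74.0000): k = 0.38944, ln C = 0.30264, so C = exp(0.30264) = 1.35343.

k = 0.389, C = 1.353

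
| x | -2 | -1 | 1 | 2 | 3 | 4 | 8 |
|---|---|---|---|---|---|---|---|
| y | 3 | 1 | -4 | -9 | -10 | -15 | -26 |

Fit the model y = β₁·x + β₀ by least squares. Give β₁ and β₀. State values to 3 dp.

Sums needed: Σx·x = 99, Σx = 15, Σ1 = 7.
Moment sums: Σx·y = -327, Σy = -60.
So AᵀA·[β₁, β₀]ᵀ = Aᵀy: [[99, 15]; [15, 7]]·[β₁, β₀]ᵀ = [-327, -60]ᵀ.
det = 99·7 − 15² = 468.
β₁ = ((-327)·7 − 15·(-60))/468 = -463/156; β₀ = (99·(-60) − 15·(-327))/468 = -115/52.

β₁ = -2.968, β₀ = -2.212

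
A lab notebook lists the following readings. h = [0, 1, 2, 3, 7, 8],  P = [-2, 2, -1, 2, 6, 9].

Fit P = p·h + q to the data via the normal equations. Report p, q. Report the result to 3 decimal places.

The normal system XᵀX·[p, q]ᵀ = XᵀP is [[127, 21]; [21, 6]]·[p, q]ᵀ = [120, 16]ᵀ.
det = 127·6 − 21² = 321.
p = (120·6 − 21·16)/321 = 128/107; q = (127·16 − 21·120)/321 = -488/321.

p = 1.196, q = -1.520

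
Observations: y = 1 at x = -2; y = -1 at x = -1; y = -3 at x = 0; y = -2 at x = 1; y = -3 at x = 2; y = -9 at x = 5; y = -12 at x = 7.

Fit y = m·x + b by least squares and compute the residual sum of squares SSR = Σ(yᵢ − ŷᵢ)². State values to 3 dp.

SSR = 5.973

Forming MᵀM = [[84, 12]; [12, 7]] and Mᵀy = [-138, -29]ᵀ gives MᵀM·[m, b]ᵀ = Mᵀy.
Determinant 84·7 − 12² = 444.
m = ((-138)·7 − 12·(-29))/444 = -103/74; b = (84·(-29) − 12·(-138))/444 = -65/37.
Residuals: -1/37, -47/74, -46/37, 85/74, 57/37, -21/74, -1/2; SSR = 221/37.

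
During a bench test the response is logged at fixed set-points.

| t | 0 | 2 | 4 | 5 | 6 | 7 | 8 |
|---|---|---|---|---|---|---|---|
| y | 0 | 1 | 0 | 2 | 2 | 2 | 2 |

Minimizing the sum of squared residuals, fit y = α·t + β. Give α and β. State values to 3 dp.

The normal system XᵀX·[α, β]ᵀ = Xᵀy is [[194, 32]; [32, 7]]·[α, β]ᵀ = [54, 9]ᵀ.
Eliminating β: 7·(row 1) − 32·(row 2) gives 334·α = 7·54 − 32·9 = 90, so α = 45/167.
Then β = (9 − 32·(45/167))/7 = 9/167.

α = 0.269, β = 0.054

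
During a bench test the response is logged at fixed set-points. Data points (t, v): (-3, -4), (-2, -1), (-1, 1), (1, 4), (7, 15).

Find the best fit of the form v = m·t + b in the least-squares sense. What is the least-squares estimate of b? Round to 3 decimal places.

b = 2.266

The normal equations are: 64·m + 2·b = 122;  2·m + 5·b = 15.
Determinant 64·5 − 2² = 316.
m = (122·5 − 2·15)/316 = 145/79; b = (64·15 − 2·122)/316 = 179/79.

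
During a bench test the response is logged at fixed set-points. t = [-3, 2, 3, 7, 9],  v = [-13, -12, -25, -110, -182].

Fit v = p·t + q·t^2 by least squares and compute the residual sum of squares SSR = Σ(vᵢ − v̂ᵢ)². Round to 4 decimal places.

SSR = 7.9370

Normal-equation sums: Σt·t = 152, Σt·t^2 = 1080, Σt^2·t^2 = 9140.
Moment sums: Σt·v = -2468, Σt^2·v = -20522.
So AᵀA·[p, q]ᵀ = Aᵀv: [[152, 1080]; [1080, 9140]]·[p, q]ᵀ = [-2468, -20522]ᵀ.
Determinant 152·9140 − 1080² = 222880.
p = ((-2468)·9140 − 1080·(-20522))/222880 = -2461/1393; q = (152·(-20522) − 1080·(-2468))/222880 = -28369/13930.
Residuals: 401/13930, -2232/6965, -19099/13930, 4293/1990, -15881/13930; SSR = 55281/6965.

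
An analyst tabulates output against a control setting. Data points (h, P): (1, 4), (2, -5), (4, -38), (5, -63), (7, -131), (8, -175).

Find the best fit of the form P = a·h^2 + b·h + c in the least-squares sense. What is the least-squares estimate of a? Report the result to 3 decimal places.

a = -2.917

XᵀX·[a, b, c]ᵀ = XᵀP reads: 7395·a + 1053·b + 159·c = -19818;  1053·a + 159·b + 27·c = -2790;  159·a + 27·b + 6·c = -408.
(Σh^2·h^2 = 7395, Σh^2·h = 1053, Σh^2 = 159, Σh·h = 159, Σh = 27, Σ1 = 6, Σh^2·P = -19818, Σh·P = -2790, ΣP = -408.)
Row-reducing yields a = -35/12, b = 81/100, c = 847/150.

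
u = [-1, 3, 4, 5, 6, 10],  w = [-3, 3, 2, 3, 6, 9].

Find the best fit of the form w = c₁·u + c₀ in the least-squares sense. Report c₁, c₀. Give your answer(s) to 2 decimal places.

From the data, Σu·u = 187, Σu = 27, Σ1 = 6.
Moment sums: Σu·w = 161, Σw = 20.
Normal equations: [[187, 27]; [27, 6]]·[c₁, c₀]ᵀ = [161, 20]ᵀ.
det = 187·6 − 27² = 393.
c₁ = (161·6 − 27·20)/393 = 142/131; c₀ = (187·20 − 27·161)/393 = -607/393.

c₁ = 1.08, c₀ = -1.54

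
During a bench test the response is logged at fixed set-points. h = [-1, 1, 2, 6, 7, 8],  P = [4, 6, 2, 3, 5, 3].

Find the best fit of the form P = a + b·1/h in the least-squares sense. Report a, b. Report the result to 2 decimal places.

With design matrix X, XᵀX = [[6, 157/168]; [157/168, 65305/28224]] and XᵀP = [23, 257/56]ᵀ.
det = 6·(65305/28224) − (157/168)² = 367181/28224.
a = (23·(65305/28224) − (157/168)·(257/56))/(367181/28224) = 1380968/367181; b = (6·(257/56) − (157/168)·23)/(367181/28224) = 170520/367181.

a = 3.76, b = 0.46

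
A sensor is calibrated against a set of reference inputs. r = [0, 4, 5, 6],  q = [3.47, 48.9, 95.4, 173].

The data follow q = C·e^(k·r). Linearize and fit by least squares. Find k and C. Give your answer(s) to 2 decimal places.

With ln qᵢ as the transformed response and rᵢ as the regressor:
Σr = 15.0000, Σ(r)² = 77.0000, Σln q = 14.8453, Σr·ln q = 69.2693.
Equations: 77.0000·k + 15.0000·ln C = 69.2693;  15.0000·k + 4·ln C = 14.8453.
Slope k = (n·Σr·ln q − Σr·Σln q)/(n·Σ(r)² − (Σr)²) = (4·69.2693 − 15.0000·14.8453)/83.0000 = 0.65539; ln C = (Σln q − k·Σr)/n = 1.25361, so C = exp(1.25361) = 3.50296.

k = 0.66, C = 3.50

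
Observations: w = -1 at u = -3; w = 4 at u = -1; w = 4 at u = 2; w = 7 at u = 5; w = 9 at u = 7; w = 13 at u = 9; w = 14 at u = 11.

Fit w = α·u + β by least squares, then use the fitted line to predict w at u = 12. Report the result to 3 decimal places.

ŵ = 14.871

Setting ∂/∂α … = 0 gives: 290·α + 30·β = 376;  30·α + 7·β = 50.
(Σu·u = 290, Σu = 30, Σ1 = 7, Σu·w = 376, Σw = 50.)
det = 290·7 − 30² = 1130.
α = (376·7 − 30·50)/1130 = 566/565; β = (290·50 − 30·376)/1130 = 322/113.
At u = 12: ŵ = (566/565)·(12) + (322/113)·(1) = 8402/565.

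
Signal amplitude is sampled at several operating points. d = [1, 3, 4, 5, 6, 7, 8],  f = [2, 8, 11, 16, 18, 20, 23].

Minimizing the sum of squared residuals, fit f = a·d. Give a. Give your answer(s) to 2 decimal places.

a = 2.91

AᵀA·[a]ᵀ = Aᵀf reads: 200·a = 582.
(Σd·d = 200, Σd·f = 582.)
a = 582/200 = 2.91.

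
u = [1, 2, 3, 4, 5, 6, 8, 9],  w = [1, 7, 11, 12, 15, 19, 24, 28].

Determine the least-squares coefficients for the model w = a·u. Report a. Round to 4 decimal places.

From the data, Σu·u = 236.
And Σu·w = 729.
Normal equations: [[236]]·[a]ᵀ = [729]ᵀ.
a = 729/236 = 3.08898.

a = 3.0890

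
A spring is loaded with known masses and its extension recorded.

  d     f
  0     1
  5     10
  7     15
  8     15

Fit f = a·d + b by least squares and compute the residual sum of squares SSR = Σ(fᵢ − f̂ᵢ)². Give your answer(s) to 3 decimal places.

Setting ∂/∂a … = 0 gives: 138·a + 20·b = 275;  20·a + 4·b = 41.
(Σd·d = 138, Σd = 20, Σ1 = 4, Σd·f = 275, Σf = 41.)
Eliminating b: 4·(row 1) − 20·(row 2) gives 152·a = 4·275 − 20·41 = 280, so a = 35/19.
Then b = (41 − 20·(35/19))/4 = 79/76.
Residuals: -3/76, -1/4, 81/76, -59/76; SSR = 137/76.

SSR = 1.803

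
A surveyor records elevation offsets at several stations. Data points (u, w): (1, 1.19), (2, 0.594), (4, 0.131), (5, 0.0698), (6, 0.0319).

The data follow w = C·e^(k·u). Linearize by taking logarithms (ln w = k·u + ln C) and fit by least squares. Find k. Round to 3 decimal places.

k = -0.723

Let Y = ln w. Fitting Y = k·u + ln C by least squares:
Sums: Σu = 18.0000, Σ(u)² = 82.0000, Σln w = -8.4868, Σu·ln w = -42.9795.
Normal system: [[82.0000, 18.0000]; [18.0000, 5]]·[k, ln C]ᵀ = [-42.9795, -8.4868]ᵀ.
Solving (det = 86.0000): k = -0.72251, ln C = 0.90370.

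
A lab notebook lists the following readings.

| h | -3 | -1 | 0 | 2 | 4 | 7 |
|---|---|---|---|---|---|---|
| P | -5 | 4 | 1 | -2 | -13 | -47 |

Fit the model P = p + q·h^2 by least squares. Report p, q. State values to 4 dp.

p = 3.0547, q = -1.0168

Sums needed: Σ1 = 6, Σh^2 = 79, Σh^2·h^2 = 2755.
Right-hand side: ΣP = -62, Σh^2·P = -2560.
Δ = 6·2755 − 79² = 10289.
p = ((-62)·2755 − 79·(-2560))/10289 = 31430/10289; q = (6·(-2560) − 79·(-62))/10289 = -10462/10289.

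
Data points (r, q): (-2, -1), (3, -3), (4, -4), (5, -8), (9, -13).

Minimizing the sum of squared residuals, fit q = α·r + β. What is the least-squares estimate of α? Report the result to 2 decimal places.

Sums needed: Σr·r = 135, Σr = 19, Σ1 = 5.
And Σr·q = -180, Σq = -29.
So MᵀM·[α, β]ᵀ = Mᵀq: [[135, 19]; [19, 5]]·[α, β]ᵀ = [-180, -29]ᵀ.
Eliminating β: 5·(row 1) − 19·(row 2) gives 314·α = 5·(-180) − 19·(-29) = -349, so α = -349/314.
Then β = ((-29) − 19·(-349/314))/5 = -495/314.

α = -1.11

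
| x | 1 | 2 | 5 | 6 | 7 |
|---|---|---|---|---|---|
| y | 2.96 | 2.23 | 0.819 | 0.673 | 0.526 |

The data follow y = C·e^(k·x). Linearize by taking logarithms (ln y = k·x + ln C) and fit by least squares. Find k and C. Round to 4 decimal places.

k = -0.2951, C = 3.9322

Let Y = ln y. Fitting Y = k·x + ln C by least squares:
AᵀA = [[115.0000, 21.0000]; [21.0000, 5]], rhs = [-5.1824, 0.6491]ᵀ  (here Σx = 21.0000, Σ(x)² = 115.0000, Σln y = 0.6491, Σx·ln y = -5.1824).
Δ = 115.0000·5 − (21.0000)² = 134.0000; k = (-5.1824·5 − 21.0000·0.6491)/134.0000 = -0.29509, ln C = (115.0000·0.6491 − 21.0000·-5.1824)/134.0000 = 1.36919, so C = exp(1.36919) = 3.93218.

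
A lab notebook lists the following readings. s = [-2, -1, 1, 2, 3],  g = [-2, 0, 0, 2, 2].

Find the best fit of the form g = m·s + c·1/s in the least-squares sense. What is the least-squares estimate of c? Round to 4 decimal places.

c = -0.7856

Sums needed: Σs·s = 19, Σs·1/s = 5, Σ1/s·1/s = 47/18.
Moment sums: Σs·g = 14, Σ1/s·g = 8/3.
So MᵀM·[m, c]ᵀ = Mᵀg: [[19, 5]; [5, 47/18]]·[m, c]ᵀ = [14, 8/3]ᵀ.
Eliminating c: (47/18)·(row 1) − 5·(row 2) gives (443/18)·m = (47/18)·14 − 5·(8/3) = 209/9, so m = 418/443.
Then c = ((8/3) − 5·(418/443))/(47/18) = -348/443.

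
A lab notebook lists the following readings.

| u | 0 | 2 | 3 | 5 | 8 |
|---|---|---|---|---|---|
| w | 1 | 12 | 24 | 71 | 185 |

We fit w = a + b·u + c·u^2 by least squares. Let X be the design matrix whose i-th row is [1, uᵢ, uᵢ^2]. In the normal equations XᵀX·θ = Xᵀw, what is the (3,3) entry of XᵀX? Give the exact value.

Row 3 ↔ basis u^2, column 3 ↔ basis u^2, so (XᵀX)_{3,3} = Σᵢ (u^2)·(u^2) = (0)·(0) + (4)·(4) + (9)·(9) + (25)·(25) + (64)·(64) = 4818.

4818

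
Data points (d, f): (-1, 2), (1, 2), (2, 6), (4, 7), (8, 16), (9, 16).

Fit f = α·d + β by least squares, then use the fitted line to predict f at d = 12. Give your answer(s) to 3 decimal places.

f̂ = 21.030

With design matrix A, AᵀA = [[167, 23]; [23, 6]] and Aᵀf = [312, 49]ᵀ.
Determinant 167·6 − 23² = 473.
α = (312·6 − 23·49)/473 = 745/473; β = (167·49 − 23·312)/473 = 1007/473.
At d = 12: f̂ = (745/473)·(12) + (1007/473)·(1) = 9947/473.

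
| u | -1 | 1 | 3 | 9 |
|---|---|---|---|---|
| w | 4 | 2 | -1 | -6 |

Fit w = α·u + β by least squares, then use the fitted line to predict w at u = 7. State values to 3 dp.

ŵ = -4.250

Sums needed: Σu·u = 92, Σu = 12, Σ1 = 4.
And Σu·w = -59, Σw = -1.
So MᵀM·[α, β]ᵀ = Mᵀw: [[92, 12]; [12, 4]]·[α, β]ᵀ = [-59, -1]ᵀ.
det = 92·4 − 12² = 224.
α = ((-59)·4 − 12·(-1))/224 = -1; β = (92·(-1) − 12·(-59))/224 = 11/4.
At u = 7: ŵ = (-1)·(7) + (11/4)·(1) = -17/4.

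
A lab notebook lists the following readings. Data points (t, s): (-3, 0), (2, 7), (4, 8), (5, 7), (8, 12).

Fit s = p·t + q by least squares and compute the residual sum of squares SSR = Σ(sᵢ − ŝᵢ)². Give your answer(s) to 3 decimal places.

Sums needed: Σt·t = 118, Σt = 16, Σ1 = 5.
Right-hand side: Σt·s = 177, Σs = 34.
AᵀA·[p, q]ᵀ = Aᵀs becomes [[118, 16]; [16, 5]]·[p, q]ᵀ = [177, 34]ᵀ.
Determinant 118·5 − 16² = 334.
p = (177·5 − 16·34)/334 = 341/334; q = (118·34 − 16·177)/334 = 590/167.
Residuals: -157/334, 238/167, 64/167, -547/334, 50/167; SSR = 1727/334.

SSR = 5.171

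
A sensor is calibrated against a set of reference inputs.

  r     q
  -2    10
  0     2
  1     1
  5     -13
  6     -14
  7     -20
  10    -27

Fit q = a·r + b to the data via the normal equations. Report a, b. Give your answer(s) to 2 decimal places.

a = -3.09, b = 3.21

Entries of AᵀA: Σr·r = 215, Σr = 27, Σ1 = 7.
Right-hand side: Σr·q = -578, Σq = -61.
Normal equations: [[215, 27]; [27, 7]]·[a, b]ᵀ = [-578, -61]ᵀ.
Δ = 215·7 − 27² = 776.
a = ((-578)·7 − 27·(-61))/776 = -2399/776; b = (215·(-61) − 27·(-578))/776 = 2491/776.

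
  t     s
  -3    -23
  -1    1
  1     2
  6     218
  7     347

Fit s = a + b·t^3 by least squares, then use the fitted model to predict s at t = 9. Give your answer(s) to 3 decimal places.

ŝ = 733.390

Sums needed: Σ1 = 5, Σt^3 = 532, Σt^3·t^3 = 165036.
For Mᵀs: Σs = 545, Σt^3·s = 166731.
Normal equations: [[5, 532]; [532, 165036]]·[a, b]ᵀ = [545, 166731]ᵀ.
Eliminating b: 165036·(row 1) − 532·(row 2) gives 542156·a = 165036·545 − 532·166731 = 1243728, so a = 310932/135539.
Then b = (166731 − 532·(310932/135539))/165036 = 543715/542156.
At t = 9: ŝ = (310932/135539)·(1) + (543715/542156)·(729) = 397611963/542156.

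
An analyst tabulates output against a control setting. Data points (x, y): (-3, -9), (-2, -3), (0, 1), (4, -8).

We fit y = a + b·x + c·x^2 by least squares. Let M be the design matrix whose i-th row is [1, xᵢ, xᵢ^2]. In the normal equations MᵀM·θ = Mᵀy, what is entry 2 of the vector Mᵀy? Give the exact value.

1

Entry 2 ↔ basis x, so (Mᵀy)_{2} = Σᵢ (x)·yᵢ = (-3)·(-9) + (-2)·(-3) + (0)·(1) + (4)·(-8) = 1.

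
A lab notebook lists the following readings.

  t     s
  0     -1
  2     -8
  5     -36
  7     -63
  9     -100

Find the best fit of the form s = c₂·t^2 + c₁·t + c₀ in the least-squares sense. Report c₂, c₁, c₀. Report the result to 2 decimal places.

With design matrix X, XᵀX = [[9603, 1205, 159]; [1205, 159, 23]; [159, 23, 5]] and Xᵀs = [-12119, -1537, -208]ᵀ.
Inverting the 3×3 Gram matrix, [c₂, c₁, c₀]ᵀ = [-45155/43982, -77687/43982, -18181/21991]ᵀ.

c₂ = -1.03, c₁ = -1.77, c₀ = -0.83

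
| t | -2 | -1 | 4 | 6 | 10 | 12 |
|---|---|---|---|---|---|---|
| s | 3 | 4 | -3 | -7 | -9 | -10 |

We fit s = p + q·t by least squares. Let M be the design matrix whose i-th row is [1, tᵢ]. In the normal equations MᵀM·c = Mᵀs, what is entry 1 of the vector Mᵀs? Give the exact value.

-22

Entry 1 ↔ basis 1, so (Mᵀs)_{1} = Σᵢ sᵢ = (1)·(3) + (1)·(4) + (1)·(-3) + (1)·(-7) + (1)·(-9) + (1)·(-10) = -22.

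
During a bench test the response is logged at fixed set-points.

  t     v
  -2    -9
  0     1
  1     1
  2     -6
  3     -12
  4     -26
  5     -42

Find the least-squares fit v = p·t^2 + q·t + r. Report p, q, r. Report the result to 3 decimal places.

Compute the Gram sums: Σt^2·t^2 = 995, Σt^2·t = 217, Σt^2 = 59, Σt·t = 59, Σt = 13, Σ1 = 7.
And Σt^2·v = -1633, Σt·v = -343, Σv = -93.
Row-reducing yields p = -4946/2541, q = 2830/2541, r = 81/77.

p = -1.946, q = 1.114, r = 1.052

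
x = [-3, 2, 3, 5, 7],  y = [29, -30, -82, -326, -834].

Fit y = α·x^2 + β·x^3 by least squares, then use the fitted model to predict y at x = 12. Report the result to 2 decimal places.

Entries of AᵀA: Σx^2·x^2 = 3204, Σx^2·x^3 = 19964, Σx^3·x^3 = 134796.
And Σx^2·y = -49613, Σx^3·y = -330049.
AᵀA·[α, β]ᵀ = Aᵀy becomes [[3204, 19964]; [19964, 134796]]·[α, β]ᵀ = [-49613, -330049]ᵀ.
Eliminating β: 134796·(row 1) − 19964·(row 2) gives 33325088·α = 134796·(-49613) − 19964·(-330049) = -98535712, so α = -3079241/1041409.
Then β = ((-330049) − 19964·(-3079241/1041409))/134796 = -8375383/4165636.
At x = 12: ŷ = (-3079241/1041409)·(144) + (-8375383/4165636)·(1728) = -4061576160/1041409.

ŷ = -3900.08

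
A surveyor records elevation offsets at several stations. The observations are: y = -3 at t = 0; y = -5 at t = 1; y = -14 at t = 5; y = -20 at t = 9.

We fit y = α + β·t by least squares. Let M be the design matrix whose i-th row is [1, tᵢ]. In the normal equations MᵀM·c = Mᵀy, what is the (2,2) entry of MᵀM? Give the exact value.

Row 2 ↔ basis t, column 2 ↔ basis t, so (MᵀM)_{2,2} = Σᵢ (t)·(t) = (0)·(0) + (1)·(1) + (5)·(5) + (9)·(9) = 107.

107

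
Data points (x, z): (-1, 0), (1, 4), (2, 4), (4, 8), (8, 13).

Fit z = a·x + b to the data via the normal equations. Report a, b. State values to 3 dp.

a = 1.427, b = 1.803

Setting ∂/∂a … = 0 gives: 86·a + 14·b = 148;  14·a + 5·b = 29.
(Σx·x = 86, Σx = 14, Σ1 = 5, Σx·z = 148, Σz = 29.)
Eliminating b: 5·(row 1) − 14·(row 2) gives 234·a = 5·148 − 14·29 = 334, so a = 167/117.
Then b = (29 − 14·(167/117))/5 = 211/117.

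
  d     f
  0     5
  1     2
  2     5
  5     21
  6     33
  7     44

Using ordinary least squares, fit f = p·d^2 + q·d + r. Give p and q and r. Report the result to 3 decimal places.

With design matrix A, AᵀA = [[4339, 693, 115]; [693, 115, 21]; [115, 21, 6]] and Aᵀf = [3891, 623, 110]ᵀ.
Inverting the 3×3 Gram matrix, [p, q, r]ᵀ = [175/152, -29323/12616, 6941/1577]ᵀ.

p = 1.151, q = -2.324, r = 4.401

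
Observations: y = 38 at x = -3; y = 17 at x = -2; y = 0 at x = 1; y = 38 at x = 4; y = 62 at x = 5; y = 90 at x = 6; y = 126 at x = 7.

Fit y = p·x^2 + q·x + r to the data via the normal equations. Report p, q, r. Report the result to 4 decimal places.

p = 2.9846, q = -2.9295, r = 0.8417

The normal equations are: 4676·p + 714·q + 140·r = 11982;  714·p + 140·q + 18·r = 1736;  140·p + 18·q + 7·r = 371.
(Σx^2·x^2 = 4676, Σx^2·x = 714, Σx^2 = 140, Σx·x = 140, Σx = 18, Σ1 = 7, Σx^2·y = 11982, Σx·y = 1736, Σy = 371.)
Row-reducing yields p = 263719/88361, q = -36979/12623, r = 10625/12623.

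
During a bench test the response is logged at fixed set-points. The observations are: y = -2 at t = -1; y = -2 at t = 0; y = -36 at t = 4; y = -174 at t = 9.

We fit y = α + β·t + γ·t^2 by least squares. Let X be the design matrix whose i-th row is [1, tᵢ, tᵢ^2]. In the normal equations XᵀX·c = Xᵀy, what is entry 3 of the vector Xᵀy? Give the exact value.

-14672

Entry 3 ↔ basis t^2, so (Xᵀy)_{3} = Σᵢ (t^2)·yᵢ = (1)·(-2) + (0)·(-2) + (16)·(-36) + (81)·(-174) = -14672.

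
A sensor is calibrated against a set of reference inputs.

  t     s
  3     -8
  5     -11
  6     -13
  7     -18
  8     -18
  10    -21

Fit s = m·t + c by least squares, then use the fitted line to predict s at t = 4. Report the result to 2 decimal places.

With design matrix M, MᵀM = [[283, 39]; [39, 6]] and Mᵀs = [-637, -89]ᵀ.
Eliminating c: 6·(row 1) − 39·(row 2) gives 177·m = 6·(-637) − 39·(-89) = -351, so m = -117/59.
Then c = ((-89) − 39·(-117/59))/6 = -344/177.
At t = 4: ŝ = (-117/59)·(4) + (-344/177)·(1) = -1748/177.

ŝ = -9.88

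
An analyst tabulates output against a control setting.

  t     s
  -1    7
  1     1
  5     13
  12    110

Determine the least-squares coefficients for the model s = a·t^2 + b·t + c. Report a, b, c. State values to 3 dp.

Entries of MᵀM: Σt^2·t^2 = 21363, Σt^2·t = 1853, Σt^2 = 171, Σt·t = 171, Σt = 17, Σ1 = 4.
And Σt^2·s = 16173, Σt·s = 1379, Σs = 131.
Solving the 3×3 system (Gaussian elimination) gives a = 11800/11927, b = -176343/59635, c = 180254/59635.

a = 0.989, b = -2.957, c = 3.023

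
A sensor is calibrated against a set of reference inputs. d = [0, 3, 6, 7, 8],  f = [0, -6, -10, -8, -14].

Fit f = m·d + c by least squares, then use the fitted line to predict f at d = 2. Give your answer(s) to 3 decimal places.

Setting ∂/∂m … = 0 gives: 158·m + 24·c = -246;  24·m + 5·c = -38.
Δ = 158·5 − 24² = 214.
m = ((-246)·5 − 24·(-38))/214 = -159/107; c = (158·(-38) − 24·(-246))/214 = -50/107.
At d = 2: f̂ = (-159/107)·(2) + (-50/107)·(1) = -368/107.

f̂ = -3.439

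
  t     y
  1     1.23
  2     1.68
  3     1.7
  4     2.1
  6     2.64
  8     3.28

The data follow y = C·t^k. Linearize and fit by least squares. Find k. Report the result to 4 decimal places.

Linearized form: ln y = k·ln t + ln C. From the 6 transformed points,
Sums: Σln t = 7.0493, Σ(ln t)² = 11.1437, Σln y = 4.1570, Σln t·ln y = 6.1806.
Normal system: [[11.1437, 7.0493]; [7.0493, 6]]·[k, ln C]ᵀ = [6.1806, 4.1570]ᵀ.
Solving (det = 17.1702): k = 0.45309, ln C = 0.16051.

k = 0.4531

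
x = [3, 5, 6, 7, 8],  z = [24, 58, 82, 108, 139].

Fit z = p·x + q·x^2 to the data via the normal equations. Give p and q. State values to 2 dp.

Compute the Gram sums: Σx·x = 183, Σx·x^2 = 1223, Σx^2·x^2 = 8499.
For Aᵀz: Σx·z = 2722, Σx^2·z = 18806.
AᵀA·[p, q]ᵀ = Aᵀz becomes [[183, 1223]; [1223, 8499]]·[p, q]ᵀ = [2722, 18806]ᵀ.
det = 183·8499 − 1223² = 59588.
p = (2722·8499 − 1223·18806)/59588 = 33635/14897; q = (183·18806 − 1223·2722)/59588 = 28123/14897.

p = 2.26, q = 1.89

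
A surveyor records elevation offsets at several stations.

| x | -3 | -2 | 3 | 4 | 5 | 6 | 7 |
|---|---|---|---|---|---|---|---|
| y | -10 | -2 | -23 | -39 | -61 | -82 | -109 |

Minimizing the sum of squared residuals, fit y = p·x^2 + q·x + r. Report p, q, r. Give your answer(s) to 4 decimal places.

p = -1.9114, q = -2.3484, r = 0.5517

The normal system AᵀA·[p, q, r]ᵀ = Aᵀy is [[4756, 740, 148]; [740, 148, 20]; [148, 20, 7]]·[p, q, r]ᵀ = [-10747, -1751, -326]ᵀ.
Solving the 3×3 system (Gaussian elimination) gives p = -6583/3444, q = -674/287, r = 475/861.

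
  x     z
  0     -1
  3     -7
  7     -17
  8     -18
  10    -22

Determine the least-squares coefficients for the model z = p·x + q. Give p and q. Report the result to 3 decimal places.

Normal-equation sums: Σx·x = 222, Σx = 28, Σ1 = 5.
Moment sums: Σx·z = -504, Σz = -65.
Normal equations: [[222, 28]; [28, 5]]·[p, q]ᵀ = [-504, -65]ᵀ.
Eliminating q: 5·(row 1) − 28·(row 2) gives 326·p = 5·(-504) − 28·(-65) = -700, so p = -350/163.
Then q = ((-65) − 28·(-350/163))/5 = -159/163.

p = -2.147, q = -0.975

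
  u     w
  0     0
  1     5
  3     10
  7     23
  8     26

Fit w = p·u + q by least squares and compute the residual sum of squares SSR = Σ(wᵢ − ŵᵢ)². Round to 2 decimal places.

SSR = 1.81

Entries of MᵀM: Σu·u = 123, Σu = 19, Σ1 = 5.
For Mᵀw: Σu·w = 404, Σw = 64.
Δ = 123·5 − 19² = 254.
p = (404·5 − 19·64)/254 = 402/127; q = (123·64 − 19·404)/254 = 98/127.
Residuals: -98/127, 135/127, -34/127, 9/127, -12/127; SSR = 230/127.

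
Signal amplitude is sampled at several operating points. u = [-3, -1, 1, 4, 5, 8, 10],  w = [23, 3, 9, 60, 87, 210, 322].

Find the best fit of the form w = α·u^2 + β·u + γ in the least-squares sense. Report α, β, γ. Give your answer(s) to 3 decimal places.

With design matrix X, XᵀX = [[15060, 1674, 216]; [1674, 216, 24]; [216, 24, 7]] and Xᵀw = [48994, 5512, 714]ᵀ.
Inverting the 3×3 Gram matrix, [α, β, γ]ᵀ = [144896/48849, 323599/146547, 141694/48849]ᵀ.

α = 2.966, β = 2.208, γ = 2.901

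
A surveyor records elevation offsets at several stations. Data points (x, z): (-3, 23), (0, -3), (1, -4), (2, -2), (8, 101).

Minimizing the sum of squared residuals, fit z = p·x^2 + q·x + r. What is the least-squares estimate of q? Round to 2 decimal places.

q = -2.90

Forming MᵀM = [[4194, 494, 78]; [494, 78, 8]; [78, 8, 5]] and Mᵀz = [6659, 731, 115]ᵀ gives MᵀM·[p, q, r]ᵀ = Mᵀz.
Row-reducing yields p = 144057/72256, q = -209537/72256, r = -125071/36128.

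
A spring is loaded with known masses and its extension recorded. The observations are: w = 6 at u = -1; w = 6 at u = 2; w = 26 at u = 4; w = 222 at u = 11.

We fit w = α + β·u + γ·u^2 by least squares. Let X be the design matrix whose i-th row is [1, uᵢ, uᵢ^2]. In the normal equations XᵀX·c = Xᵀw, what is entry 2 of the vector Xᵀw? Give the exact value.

Entry 2 ↔ basis u, so (Xᵀw)_{2} = Σᵢ (u)·wᵢ = (-1)·(6) + (2)·(6) + (4)·(26) + (11)·(222) = 2552.

2552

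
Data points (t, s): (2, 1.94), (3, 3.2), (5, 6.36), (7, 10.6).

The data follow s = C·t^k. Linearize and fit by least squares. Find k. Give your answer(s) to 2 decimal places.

k = 1.35

Linearized form: ln s = k·ln t + ln C. From the 4 transformed points,
Σln t = 5.3471, Σ(ln t)² = 8.0643, Σln s = 6.0367, Σln t·ln s = 9.3087.
Equations: 8.0643·k + 5.3471·ln C = 9.3087;  5.3471·k + 4·ln C = 6.0367.
Solving (det = 3.6655): k = 1.35203, ln C = -0.29818.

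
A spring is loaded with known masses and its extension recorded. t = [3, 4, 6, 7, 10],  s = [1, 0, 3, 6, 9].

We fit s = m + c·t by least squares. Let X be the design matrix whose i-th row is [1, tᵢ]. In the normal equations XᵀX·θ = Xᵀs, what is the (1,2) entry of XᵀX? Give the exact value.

Row 1 ↔ basis 1, column 2 ↔ basis t, so (XᵀX)_{1,2} = Σᵢ t = (1)·(3) + (1)·(4) + (1)·(6) + (1)·(7) + (1)·(10) = 30.

30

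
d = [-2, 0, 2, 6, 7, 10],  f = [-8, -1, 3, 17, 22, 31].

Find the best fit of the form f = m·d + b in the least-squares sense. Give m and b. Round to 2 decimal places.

m = 3.27, b = -1.86

The normal system XᵀX·[m, b]ᵀ = Xᵀf is [[193, 23]; [23, 6]]·[m, b]ᵀ = [588, 64]ᵀ.
det = 193·6 − 23² = 629.
m = (588·6 − 23·64)/629 = 2056/629; b = (193·64 − 23·588)/629 = -1172/629.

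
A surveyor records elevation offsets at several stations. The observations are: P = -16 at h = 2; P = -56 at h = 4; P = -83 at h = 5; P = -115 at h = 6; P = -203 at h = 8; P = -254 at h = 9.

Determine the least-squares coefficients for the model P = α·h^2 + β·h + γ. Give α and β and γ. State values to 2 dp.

α = -2.96, β = -1.34, γ = -1.91

Sums needed: Σh^2·h^2 = 12850, Σh^2·h = 1654, Σh^2 = 226, Σh·h = 226, Σh = 34, Σ1 = 6.
Right-hand side: Σh^2·P = -40741, Σh·P = -5271, ΣP = -727.
MᵀM·[α, β, γ]ᵀ = MᵀP becomes [[12850, 1654, 226]; [1654, 226, 34]; [226, 34, 6]]·[α, β, γ]ᵀ = [-40741, -5271, -727]ᵀ.
Row-reducing yields α = -578/195, β = -2617/1950, γ = -622/325.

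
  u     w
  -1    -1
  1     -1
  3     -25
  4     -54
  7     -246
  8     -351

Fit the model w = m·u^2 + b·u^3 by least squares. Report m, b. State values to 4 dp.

Normal-equation sums: Σu^2·u^2 = 6836, Σu^2·u^3 = 50842, Σu^3·u^3 = 384620.
And Σu^2·w = -35609, Σu^3·w = -268221.
Normal equations: [[6836, 50842]; [50842, 384620]]·[m, b]ᵀ = [-35609, -268221]ᵀ.
det = 6836·384620 − 50842² = 44353356.
m = ((-35609)·384620 − 50842·(-268221))/44353356 = -29520749/22176678; b = (6836·(-268221) − 50842·(-35609))/44353356 = -11562989/22176678.

m = -1.3312, b = -0.5214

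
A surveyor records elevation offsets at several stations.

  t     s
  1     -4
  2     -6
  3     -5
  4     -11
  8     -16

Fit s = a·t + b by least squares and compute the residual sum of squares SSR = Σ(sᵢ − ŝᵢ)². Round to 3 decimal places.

Compute the Gram sums: Σt·t = 94, Σt = 18, Σ1 = 5.
Moment sums: Σt·s = -203, Σs = -42.
Normal equations: [[94, 18]; [18, 5]]·[a, b]ᵀ = [-203, -42]ᵀ.
Determinant 94·5 − 18² = 146.
a = ((-203)·5 − 18·(-42))/146 = -259/146; b = (94·(-42) − 18·(-203))/146 = -147/73.
Residuals: -31/146, -32/73, 341/146, -138/73, 15/73; SSR = 1359/146.

SSR = 9.308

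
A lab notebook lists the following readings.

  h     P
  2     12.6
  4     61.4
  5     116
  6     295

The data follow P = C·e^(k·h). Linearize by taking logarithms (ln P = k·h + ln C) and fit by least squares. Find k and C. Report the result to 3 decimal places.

k = 0.776, C = 2.655

With ln Pᵢ as the transformed response and hᵢ as the regressor:
Sums: Σh = 17.0000, Σ(h)² = 81.0000, Σln P = 17.0917, Σh·ln P = 79.4268.
Normal system: [[81.0000, 17.0000]; [17.0000, 4]]·[k, ln C]ᵀ = [79.4268, 17.0917]ᵀ.
Δ = 81.0000·4 − (17.0000)² = 35.0000; k = (79.4268·4 − 17.0000·17.0917)/35.0000 = 0.77568, ln C = (81.0000·17.0917 − 17.0000·79.4268)/35.0000 = 0.97626, so C = exp(0.97626) = 2.65452.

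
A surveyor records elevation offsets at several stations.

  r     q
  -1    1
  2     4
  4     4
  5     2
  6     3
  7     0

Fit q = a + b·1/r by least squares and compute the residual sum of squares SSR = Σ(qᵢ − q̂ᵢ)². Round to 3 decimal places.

Normal-equation sums: Σ1 = 6, Σ1/r = 109/420, Σ1/r·1/r = 247081/176400.
Moment sums: Σq = 14, Σ1/r·q = 29/10.
det = 6·(247081/176400) − (109/420)² = 294121/35280.
a = (14·(247081/176400) − (109/420)·(29/10))/(294121/35280) = 3326372/1470605; b = (6·(29/10) − (109/420)·14)/(294121/35280) = 485688/294121.
Residuals: 572673/1470605, 1341828/1470605, 1948938/1470605, -174170/294121, 680703/1470605, -3673292/1470605; SSR = 14036146/1470605.

SSR = 9.544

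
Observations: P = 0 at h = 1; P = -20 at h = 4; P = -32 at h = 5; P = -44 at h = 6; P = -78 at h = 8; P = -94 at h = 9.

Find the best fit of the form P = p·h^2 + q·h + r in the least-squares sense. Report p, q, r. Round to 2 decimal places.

p = -0.99, q = -2.02, r = 3.23

Forming AᵀA = [[12835, 1647, 223]; [1647, 223, 33]; [223, 33, 6]] and AᵀP = [-15310, -1974, -268]ᵀ gives AᵀA·[p, q, r]ᵀ = AᵀP.
Row-reducing yields p = -17621/17810, q = -36033/17810, r = 28791/8905.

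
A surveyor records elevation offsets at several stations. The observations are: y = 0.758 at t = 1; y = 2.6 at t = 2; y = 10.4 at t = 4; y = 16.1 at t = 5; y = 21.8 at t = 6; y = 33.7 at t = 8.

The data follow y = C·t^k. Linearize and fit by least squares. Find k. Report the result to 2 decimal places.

k = 1.86

With ln yᵢ as the transformed response and ln tᵢ as the regressor:
Σln t = 7.5601, Σ(ln t)² = 12.5270, Σln y = 12.3985, Σln t·ln y = 21.2176.
Equations: 12.5270·k + 7.5601·ln C = 21.2176;  7.5601·k + 6·ln C = 12.3985.
Slope k = (n·Σln t·ln y − Σln t·Σln y)/(n·Σ(ln t)² − (Σln t)²) = (6·21.2176 − 7.5601·12.3985)/18.0074 = 1.86434; ln C = (Σln y − k·Σln t)/n = -0.28268.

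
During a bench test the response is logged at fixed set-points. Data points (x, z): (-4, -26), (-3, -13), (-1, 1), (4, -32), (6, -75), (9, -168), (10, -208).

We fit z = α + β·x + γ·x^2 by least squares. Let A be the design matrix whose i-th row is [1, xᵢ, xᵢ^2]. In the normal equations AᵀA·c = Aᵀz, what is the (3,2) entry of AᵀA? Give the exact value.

Row 3 ↔ basis x^2, column 2 ↔ basis x, so (AᵀA)_{3,2} = Σᵢ (x^2)·(x) = (16)·(-4) + (9)·(-3) + (1)·(-1) + (16)·(4) + (36)·(6) + (81)·(9) + (100)·(10) = 1917.

1917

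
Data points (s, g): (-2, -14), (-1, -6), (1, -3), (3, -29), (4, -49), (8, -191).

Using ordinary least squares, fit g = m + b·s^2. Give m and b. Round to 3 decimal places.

m = -1.864, b = -2.956

The normal system MᵀM·[m, b]ᵀ = Mᵀg is [[6, 95]; [95, 4451]]·[m, b]ᵀ = [-292, -13334]ᵀ.
Eliminating b: 4451·(row 1) − 95·(row 2) gives 17681·m = 4451·(-292) − 95·(-13334) = -32962, so m = -32962/17681.
Then b = ((-13334) − 95·(-32962/17681))/4451 = -52264/17681.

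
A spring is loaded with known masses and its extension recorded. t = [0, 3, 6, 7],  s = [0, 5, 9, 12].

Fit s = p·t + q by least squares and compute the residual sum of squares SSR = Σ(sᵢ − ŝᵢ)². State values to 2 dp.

SSR = 0.97

Compute the Gram sums: Σt·t = 94, Σt = 16, Σ1 = 4.
Moment sums: Σt·s = 153, Σs = 26.
Normal equations: [[94, 16]; [16, 4]]·[p, q]ᵀ = [153, 26]ᵀ.
Determinant 94·4 − 16² = 120.
p = (153·4 − 16·26)/120 = 49/30; q = (94·26 − 16·153)/120 = -1/30.
Residuals: 1/30, 2/15, -23/30, 3/5; SSR = 29/30.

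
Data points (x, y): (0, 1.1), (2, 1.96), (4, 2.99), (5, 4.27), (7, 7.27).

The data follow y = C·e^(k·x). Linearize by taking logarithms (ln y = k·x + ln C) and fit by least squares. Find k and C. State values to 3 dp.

k = 0.267, C = 1.104

Let Y = ln y. Fitting Y = k·x + ln C by least squares:
XᵀX = [[94.0000, 18.0000]; [18.0000, 5]], rhs = [26.8713, 5.2989]ᵀ  (here Σx = 18.0000, Σ(x)² = 94.0000, Σln y = 5.2989, Σx·ln y = 26.8713).
Solving (det = 146.0000): k = 0.26696, ln C = 0.09871, so C = exp(0.09871) = 1.10375.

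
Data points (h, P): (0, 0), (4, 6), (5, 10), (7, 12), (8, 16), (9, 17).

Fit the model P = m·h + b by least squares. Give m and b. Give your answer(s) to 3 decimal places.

Sums needed: Σh·h = 235, Σh = 33, Σ1 = 6.
For AᵀP: Σh·P = 439, ΣP = 61.
Determinant 235·6 − 33² = 321.
m = (439·6 − 33·61)/321 = 207/107; b = (235·61 − 33·439)/321 = -152/321.

m = 1.935, b = -0.474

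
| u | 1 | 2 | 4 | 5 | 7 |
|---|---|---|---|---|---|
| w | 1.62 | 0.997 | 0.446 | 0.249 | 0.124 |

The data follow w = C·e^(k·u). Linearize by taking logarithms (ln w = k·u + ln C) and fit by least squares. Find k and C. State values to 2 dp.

k = -0.43, C = 2.41

With ln wᵢ as the transformed response and uᵢ as the regressor:
AᵀA = [[95.0000, 19.0000]; [19.0000, 5]], rhs = [-24.3172, -3.8058]ᵀ  (here Σu = 19.0000, Σ(u)² = 95.0000, Σln w = -3.8058, Σu·ln w = -24.3172).
Δ = 95.0000·5 − (19.0000)² = 114.0000; k = (-24.3172·5 − 19.0000·-3.8058)/114.0000 = -0.43224, ln C = (95.0000·-3.8058 − 19.0000·-24.3172)/114.0000 = 0.88137, so C = exp(0.88137) = 2.41420.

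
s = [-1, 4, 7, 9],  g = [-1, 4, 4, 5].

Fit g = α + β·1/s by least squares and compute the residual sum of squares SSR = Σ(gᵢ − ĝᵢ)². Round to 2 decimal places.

SSR = 1.40

Normal-equation sums: Σ1 = 4, Σ1/s = -125/252, Σ1/s·1/s = 69553/63504.
Right-hand side: Σg = 12, Σ1/s·g = 197/63.
So AᵀA·[α, β]ᵀ = Aᵀg: [[4, -125/252]; [-125/252, 69553/63504]]·[α, β]ᵀ = [12, 197/63]ᵀ.
Δ = 4·(69553/63504) − (-125/252)² = 87529/21168.
α = (12·(69553/63504) − (-125/252)·(197/63))/(87529/21168) = 933136/262587; β = (4·(197/63) − (-125/252)·12)/(87529/21168) = 390768/87529.
Residuals: -23419/262587, -13528/20199, -50260/262587, 83181/87529; SSR = 366638/262587.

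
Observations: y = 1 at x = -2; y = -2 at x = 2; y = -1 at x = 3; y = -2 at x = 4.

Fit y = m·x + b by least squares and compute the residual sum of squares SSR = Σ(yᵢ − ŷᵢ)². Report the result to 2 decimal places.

Entries of MᵀM: Σx·x = 33, Σx = 7, Σ1 = 4.
Moment sums: Σx·y = -17, Σy = -4.
Normal equations: [[33, 7]; [7, 4]]·[m, b]ᵀ = [-17, -4]ᵀ.
det = 33·4 − 7² = 83.
m = ((-17)·4 − 7·(-4))/83 = -40/83; b = (33·(-4) − 7·(-17))/83 = -13/83.
Residuals: 16/83, -73/83, 50/83, 7/83; SSR = 98/83.

SSR = 1.18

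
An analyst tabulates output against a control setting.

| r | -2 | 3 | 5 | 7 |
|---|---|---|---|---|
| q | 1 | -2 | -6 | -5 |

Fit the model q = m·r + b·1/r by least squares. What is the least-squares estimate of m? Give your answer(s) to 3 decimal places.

m = -0.892

Normal-equation sums: Σr·r = 87, Σr·1/r = 4, Σ1/r·1/r = 18589/44100.
Moment sums: Σr·q = -73, Σ1/r·q = -647/210.
So MᵀM·[m, b]ᵀ = Mᵀq: [[87, 4]; [4, 18589/44100]]·[m, b]ᵀ = [-73, -647/210]ᵀ.
Eliminating b: (18589/44100)·(row 1) − 4·(row 2) gives (303881/14700)·m = (18589/44100)·(-73) − 4·(-647/210) = -813517/44100, so m = -18919/21201.
Then b = ((-647/210) − 4·(-18919/21201))/(18589/44100) = 8190/7067.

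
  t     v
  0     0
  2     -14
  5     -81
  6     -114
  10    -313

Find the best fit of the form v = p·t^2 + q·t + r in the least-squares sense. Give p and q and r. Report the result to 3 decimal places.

MᵀM·[p, q, r]ᵀ = Mᵀv reads: 11937·p + 1349·q + 165·r = -37485;  1349·p + 165·q + 23·r = -4247;  165·p + 23·q + 5·r = -522.
Inverting the 3×3 Gram matrix, [p, q, r]ᵀ = [-275777/90566, -75309/90566, -4014/45283]ᵀ.

p = -3.045, q = -0.832, r = -0.089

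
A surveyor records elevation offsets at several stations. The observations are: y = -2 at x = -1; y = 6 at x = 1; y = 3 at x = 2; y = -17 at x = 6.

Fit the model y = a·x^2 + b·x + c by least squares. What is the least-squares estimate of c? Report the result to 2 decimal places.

c = 2.45

Forming MᵀM = [[1314, 224, 42]; [224, 42, 8]; [42, 8, 4]] and Mᵀy = [-596, -88, -10]ᵀ gives MᵀM·[a, b, c]ᵀ = Mᵀy.
Row-reducing yields a = -1623/1549, b = 4688/1549, c = 3793/1549.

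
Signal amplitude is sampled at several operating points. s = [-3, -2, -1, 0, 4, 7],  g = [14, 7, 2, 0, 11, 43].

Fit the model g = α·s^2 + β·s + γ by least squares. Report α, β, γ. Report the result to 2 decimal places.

Normal-equation sums: Σs^2·s^2 = 2755, Σs^2·s = 371, Σs^2 = 79, Σs·s = 79, Σs = 5, Σ1 = 6.
For Mᵀg: Σs^2·g = 2439, Σs·g = 287, Σg = 77.
So MᵀM·[α, β, γ]ᵀ = Mᵀg: [[2755, 371, 79]; [371, 79, 5]; [79, 5, 6]]·[α, β, γ]ᵀ = [2439, 287, 77]ᵀ.
Row-reducing yields α = 57973/52800, β = -79187/52800, γ = -3287/8800.

α = 1.10, β = -1.50, γ = -0.37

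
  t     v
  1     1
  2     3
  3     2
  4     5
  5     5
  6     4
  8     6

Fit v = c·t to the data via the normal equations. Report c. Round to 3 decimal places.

c = 0.839

Compute the Gram sums: Σt·t = 155.
For Aᵀv: Σt·v = 130.
Hence c = 130 / 155 ≈ 0.83871.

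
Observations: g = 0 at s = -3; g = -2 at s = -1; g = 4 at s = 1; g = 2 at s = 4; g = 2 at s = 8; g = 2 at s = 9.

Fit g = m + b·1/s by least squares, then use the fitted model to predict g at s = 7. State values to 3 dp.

ĝ = 1.695

From the data, Σ1 = 6, Σ1/s = 11/72, Σ1/s·1/s = 11413/5184.
For Mᵀg: Σg = 8, Σ1/s·g = 251/36.
So MᵀM·[m, b]ᵀ = Mᵀg: [[6, 11/72]; [11/72, 11413/5184]]·[m, b]ᵀ = [8, 251/36]ᵀ.
Eliminating b: (11413/5184)·(row 1) − (11/72)·(row 2) gives (68357/5184)·m = (11413/5184)·8 − (11/72)·(251/36) = 14297/864, so m = 5046/4021.
Then b = ((251/36) − (11/72)·(5046/4021))/(11413/5184) = 12384/4021.
At s = 7: ĝ = (5046/4021)·(1) + (12384/4021)·(1/7) = 47706/28147.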